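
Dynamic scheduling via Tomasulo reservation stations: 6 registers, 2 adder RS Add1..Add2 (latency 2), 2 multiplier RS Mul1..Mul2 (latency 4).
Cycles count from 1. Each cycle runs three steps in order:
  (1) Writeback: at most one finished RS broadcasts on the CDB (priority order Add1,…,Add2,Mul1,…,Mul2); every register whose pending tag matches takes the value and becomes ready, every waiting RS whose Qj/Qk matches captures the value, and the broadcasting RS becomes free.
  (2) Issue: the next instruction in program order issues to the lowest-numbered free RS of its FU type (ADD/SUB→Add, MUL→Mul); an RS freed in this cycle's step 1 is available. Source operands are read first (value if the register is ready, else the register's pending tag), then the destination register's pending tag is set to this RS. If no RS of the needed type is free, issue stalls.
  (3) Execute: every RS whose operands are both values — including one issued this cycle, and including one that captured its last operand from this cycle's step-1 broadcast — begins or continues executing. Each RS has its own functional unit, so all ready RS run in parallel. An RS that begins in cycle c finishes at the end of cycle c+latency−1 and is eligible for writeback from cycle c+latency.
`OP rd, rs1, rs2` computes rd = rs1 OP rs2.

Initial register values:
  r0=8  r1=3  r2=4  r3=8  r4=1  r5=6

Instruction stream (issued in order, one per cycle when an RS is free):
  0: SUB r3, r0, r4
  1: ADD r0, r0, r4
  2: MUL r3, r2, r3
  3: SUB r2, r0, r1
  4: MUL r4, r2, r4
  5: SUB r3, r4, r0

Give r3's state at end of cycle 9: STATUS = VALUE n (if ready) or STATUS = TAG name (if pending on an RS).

c1: issue SUB r3<-Add1 | r0:8,r1:3,r2:4,r3:Add1,r4:1,r5:6
c2: issue ADD r0<-Add2 | r0:Add2,r1:3,r2:4,r3:Add1,r4:1,r5:6
c3: CDB Add1=7; issue MUL r3<-Mul1 | r0:Add2,r1:3,r2:4,r3:Mul1,r4:1,r5:6
c4: CDB Add2=9; issue SUB r2<-Add1 | r0:9,r1:3,r2:Add1,r3:Mul1,r4:1,r5:6
c5: issue MUL r4<-Mul2 | r0:9,r1:3,r2:Add1,r3:Mul1,r4:Mul2,r5:6
c6: CDB Add1=6; issue SUB r3<-Add1 | r0:9,r1:3,r2:6,r3:Add1,r4:Mul2,r5:6
c7: CDB Mul1=28 | r0:9,r1:3,r2:6,r3:Add1,r4:Mul2,r5:6
c8: - | r0:9,r1:3,r2:6,r3:Add1,r4:Mul2,r5:6
c9: - | r0:9,r1:3,r2:6,r3:Add1,r4:Mul2,r5:6

STATUS = TAG Add1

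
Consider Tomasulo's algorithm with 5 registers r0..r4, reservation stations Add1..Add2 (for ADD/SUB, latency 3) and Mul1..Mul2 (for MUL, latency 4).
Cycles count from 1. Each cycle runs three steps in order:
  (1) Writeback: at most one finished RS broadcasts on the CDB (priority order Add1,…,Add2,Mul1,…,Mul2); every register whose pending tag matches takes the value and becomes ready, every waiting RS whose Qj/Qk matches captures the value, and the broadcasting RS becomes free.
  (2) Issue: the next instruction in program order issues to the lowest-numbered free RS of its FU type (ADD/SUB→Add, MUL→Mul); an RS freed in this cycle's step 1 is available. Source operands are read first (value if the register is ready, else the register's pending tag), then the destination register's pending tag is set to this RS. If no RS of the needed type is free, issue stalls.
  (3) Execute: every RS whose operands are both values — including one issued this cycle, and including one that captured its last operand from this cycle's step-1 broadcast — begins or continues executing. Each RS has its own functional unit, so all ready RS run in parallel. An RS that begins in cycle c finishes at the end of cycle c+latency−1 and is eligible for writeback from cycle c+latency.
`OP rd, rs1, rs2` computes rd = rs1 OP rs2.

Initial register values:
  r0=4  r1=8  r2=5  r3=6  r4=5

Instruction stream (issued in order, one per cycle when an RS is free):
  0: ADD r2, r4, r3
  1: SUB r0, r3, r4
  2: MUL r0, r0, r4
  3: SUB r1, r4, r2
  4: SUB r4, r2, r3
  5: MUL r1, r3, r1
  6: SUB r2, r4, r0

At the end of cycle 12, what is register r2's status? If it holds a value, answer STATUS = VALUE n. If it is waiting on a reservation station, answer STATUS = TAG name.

cycle 1: issue ADD r2<-Add1 // r0:4,r1:8,r2:Add1,r3:6,r4:5
cycle 2: issue SUB r0<-Add2 // r0:Add2,r1:8,r2:Add1,r3:6,r4:5
cycle 3: issue MUL r0<-Mul1 // r0:Mul1,r1:8,r2:Add1,r3:6,r4:5
cycle 4: CDB Add1=11; issue SUB r1<-Add1 // r0:Mul1,r1:Add1,r2:11,r3:6,r4:5
cycle 5: CDB Add2=1; issue SUB r4<-Add2 // r0:Mul1,r1:Add1,r2:11,r3:6,r4:Add2
cycle 6: issue MUL r1<-Mul2 // r0:Mul1,r1:Mul2,r2:11,r3:6,r4:Add2
cycle 7: CDB Add1=-6; issue SUB r2<-Add1 // r0:Mul1,r1:Mul2,r2:Add1,r3:6,r4:Add2
cycle 8: CDB Add2=5 // r0:Mul1,r1:Mul2,r2:Add1,r3:6,r4:5
cycle 9: CDB Mul1=5 // r0:5,r1:Mul2,r2:Add1,r3:6,r4:5
cycle 10: - // r0:5,r1:Mul2,r2:Add1,r3:6,r4:5
cycle 11: CDB Mul2=-36 // r0:5,r1:-36,r2:Add1,r3:6,r4:5
cycle 12: CDB Add1=0 // r0:5,r1:-36,r2:0,r3:6,r4:5

STATUS = VALUE 0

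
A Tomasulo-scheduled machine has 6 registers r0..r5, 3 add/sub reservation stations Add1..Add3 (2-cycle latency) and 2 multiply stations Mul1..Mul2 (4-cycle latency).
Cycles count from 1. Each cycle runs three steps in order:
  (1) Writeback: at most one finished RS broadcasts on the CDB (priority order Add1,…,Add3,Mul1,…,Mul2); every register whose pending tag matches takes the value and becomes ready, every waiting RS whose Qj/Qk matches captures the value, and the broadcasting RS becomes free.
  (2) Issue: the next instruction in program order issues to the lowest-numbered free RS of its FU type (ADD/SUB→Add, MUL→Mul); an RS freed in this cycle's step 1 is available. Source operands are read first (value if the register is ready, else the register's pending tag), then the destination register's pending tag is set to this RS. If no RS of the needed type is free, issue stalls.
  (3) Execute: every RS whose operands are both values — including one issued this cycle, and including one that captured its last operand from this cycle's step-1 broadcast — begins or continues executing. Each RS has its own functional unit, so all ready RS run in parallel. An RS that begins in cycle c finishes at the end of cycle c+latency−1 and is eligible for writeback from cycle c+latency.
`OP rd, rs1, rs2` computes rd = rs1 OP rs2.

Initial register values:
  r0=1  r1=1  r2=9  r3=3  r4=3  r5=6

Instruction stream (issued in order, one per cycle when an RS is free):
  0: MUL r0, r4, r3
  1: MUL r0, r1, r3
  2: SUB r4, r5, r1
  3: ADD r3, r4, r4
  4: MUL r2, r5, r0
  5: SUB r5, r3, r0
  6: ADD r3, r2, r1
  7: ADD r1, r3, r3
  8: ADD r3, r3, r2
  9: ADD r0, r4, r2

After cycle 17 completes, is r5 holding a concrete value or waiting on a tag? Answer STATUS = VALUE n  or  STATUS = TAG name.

cycle 1: issue MUL r0<-Mul1 // r0:Mul1,r1:1,r2:9,r3:3,r4:3,r5:6
cycle 2: issue MUL r0<-Mul2 // r0:Mul2,r1:1,r2:9,r3:3,r4:3,r5:6
cycle 3: issue SUB r4<-Add1 // r0:Mul2,r1:1,r2:9,r3:3,r4:Add1,r5:6
cycle 4: issue ADD r3<-Add2 // r0:Mul2,r1:1,r2:9,r3:Add2,r4:Add1,r5:6
cycle 5: CDB Add1=5; stall // r0:Mul2,r1:1,r2:9,r3:Add2,r4:5,r5:6
cycle 6: CDB Mul1=9; issue MUL r2<-Mul1 // r0:Mul2,r1:1,r2:Mul1,r3:Add2,r4:5,r5:6
cycle 7: CDB Add2=10; issue SUB r5<-Add1 // r0:Mul2,r1:1,r2:Mul1,r3:10,r4:5,r5:Add1
cycle 8: CDB Mul2=3; issue ADD r3<-Add2 // r0:3,r1:1,r2:Mul1,r3:Add2,r4:5,r5:Add1
cycle 9: issue ADD r1<-Add3 // r0:3,r1:Add3,r2:Mul1,r3:Add2,r4:5,r5:Add1
cycle 10: CDB Add1=7; issue ADD r3<-Add1 // r0:3,r1:Add3,r2:Mul1,r3:Add1,r4:5,r5:7
cycle 11: stall // r0:3,r1:Add3,r2:Mul1,r3:Add1,r4:5,r5:7
cycle 12: CDB Mul1=18; stall // r0:3,r1:Add3,r2:18,r3:Add1,r4:5,r5:7
cycle 13: stall // r0:3,r1:Add3,r2:18,r3:Add1,r4:5,r5:7
cycle 14: CDB Add2=19; issue ADD r0<-Add2 // r0:Add2,r1:Add3,r2:18,r3:Add1,r4:5,r5:7
cycle 15: - // r0:Add2,r1:Add3,r2:18,r3:Add1,r4:5,r5:7
cycle 16: CDB Add1=37 // r0:Add2,r1:Add3,r2:18,r3:37,r4:5,r5:7
cycle 17: CDB Add2=23 // r0:23,r1:Add3,r2:18,r3:37,r4:5,r5:7

STATUS = VALUE 7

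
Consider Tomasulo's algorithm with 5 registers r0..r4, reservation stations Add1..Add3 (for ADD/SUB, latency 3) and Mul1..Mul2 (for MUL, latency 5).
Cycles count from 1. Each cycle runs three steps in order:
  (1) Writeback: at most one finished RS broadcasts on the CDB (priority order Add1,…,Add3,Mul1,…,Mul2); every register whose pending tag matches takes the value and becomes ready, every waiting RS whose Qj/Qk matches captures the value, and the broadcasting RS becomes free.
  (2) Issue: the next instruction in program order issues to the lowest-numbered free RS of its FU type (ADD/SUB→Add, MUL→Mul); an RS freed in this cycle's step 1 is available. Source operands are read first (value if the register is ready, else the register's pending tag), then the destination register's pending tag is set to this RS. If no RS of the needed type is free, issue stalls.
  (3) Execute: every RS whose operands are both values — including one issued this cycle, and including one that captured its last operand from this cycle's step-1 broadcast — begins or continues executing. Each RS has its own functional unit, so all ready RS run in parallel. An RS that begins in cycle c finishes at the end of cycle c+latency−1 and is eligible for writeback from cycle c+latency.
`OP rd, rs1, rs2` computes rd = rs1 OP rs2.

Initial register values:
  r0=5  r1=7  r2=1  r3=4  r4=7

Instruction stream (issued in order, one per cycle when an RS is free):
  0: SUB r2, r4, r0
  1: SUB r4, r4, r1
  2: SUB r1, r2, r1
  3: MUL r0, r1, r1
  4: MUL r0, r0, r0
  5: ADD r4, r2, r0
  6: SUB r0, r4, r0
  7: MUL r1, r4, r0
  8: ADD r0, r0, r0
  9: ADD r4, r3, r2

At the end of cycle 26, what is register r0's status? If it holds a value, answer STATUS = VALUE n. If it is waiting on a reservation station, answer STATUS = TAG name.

STATUS = TAG Add3

c1: issue SUB r2<-Add1 | r0:5,r1:7,r2:Add1,r3:4,r4:7
c2: issue SUB r4<-Add2 | r0:5,r1:7,r2:Add1,r3:4,r4:Add2
c3: issue SUB r1<-Add3 | r0:5,r1:Add3,r2:Add1,r3:4,r4:Add2
c4: CDB Add1=2; issue MUL r0<-Mul1 | r0:Mul1,r1:Add3,r2:2,r3:4,r4:Add2
c5: CDB Add2=0; issue MUL r0<-Mul2 | r0:Mul2,r1:Add3,r2:2,r3:4,r4:0
c6: issue ADD r4<-Add1 | r0:Mul2,r1:Add3,r2:2,r3:4,r4:Add1
c7: CDB Add3=-5; issue SUB r0<-Add2 | r0:Add2,r1:-5,r2:2,r3:4,r4:Add1
c8: stall | r0:Add2,r1:-5,r2:2,r3:4,r4:Add1
c9: stall | r0:Add2,r1:-5,r2:2,r3:4,r4:Add1
c10: stall | r0:Add2,r1:-5,r2:2,r3:4,r4:Add1
c11: stall | r0:Add2,r1:-5,r2:2,r3:4,r4:Add1
c12: CDB Mul1=25; issue MUL r1<-Mul1 | r0:Add2,r1:Mul1,r2:2,r3:4,r4:Add1
c13: issue ADD r0<-Add3 | r0:Add3,r1:Mul1,r2:2,r3:4,r4:Add1
c14: stall | r0:Add3,r1:Mul1,r2:2,r3:4,r4:Add1
c15: stall | r0:Add3,r1:Mul1,r2:2,r3:4,r4:Add1
c16: stall | r0:Add3,r1:Mul1,r2:2,r3:4,r4:Add1
c17: CDB Mul2=625; stall | r0:Add3,r1:Mul1,r2:2,r3:4,r4:Add1
c18: stall | r0:Add3,r1:Mul1,r2:2,r3:4,r4:Add1
c19: stall | r0:Add3,r1:Mul1,r2:2,r3:4,r4:Add1
c20: CDB Add1=627; issue ADD r4<-Add1 | r0:Add3,r1:Mul1,r2:2,r3:4,r4:Add1
c21: - | r0:Add3,r1:Mul1,r2:2,r3:4,r4:Add1
c22: - | r0:Add3,r1:Mul1,r2:2,r3:4,r4:Add1
c23: CDB Add1=6 | r0:Add3,r1:Mul1,r2:2,r3:4,r4:6
c24: CDB Add2=2 | r0:Add3,r1:Mul1,r2:2,r3:4,r4:6
c25: - | r0:Add3,r1:Mul1,r2:2,r3:4,r4:6
c26: - | r0:Add3,r1:Mul1,r2:2,r3:4,r4:6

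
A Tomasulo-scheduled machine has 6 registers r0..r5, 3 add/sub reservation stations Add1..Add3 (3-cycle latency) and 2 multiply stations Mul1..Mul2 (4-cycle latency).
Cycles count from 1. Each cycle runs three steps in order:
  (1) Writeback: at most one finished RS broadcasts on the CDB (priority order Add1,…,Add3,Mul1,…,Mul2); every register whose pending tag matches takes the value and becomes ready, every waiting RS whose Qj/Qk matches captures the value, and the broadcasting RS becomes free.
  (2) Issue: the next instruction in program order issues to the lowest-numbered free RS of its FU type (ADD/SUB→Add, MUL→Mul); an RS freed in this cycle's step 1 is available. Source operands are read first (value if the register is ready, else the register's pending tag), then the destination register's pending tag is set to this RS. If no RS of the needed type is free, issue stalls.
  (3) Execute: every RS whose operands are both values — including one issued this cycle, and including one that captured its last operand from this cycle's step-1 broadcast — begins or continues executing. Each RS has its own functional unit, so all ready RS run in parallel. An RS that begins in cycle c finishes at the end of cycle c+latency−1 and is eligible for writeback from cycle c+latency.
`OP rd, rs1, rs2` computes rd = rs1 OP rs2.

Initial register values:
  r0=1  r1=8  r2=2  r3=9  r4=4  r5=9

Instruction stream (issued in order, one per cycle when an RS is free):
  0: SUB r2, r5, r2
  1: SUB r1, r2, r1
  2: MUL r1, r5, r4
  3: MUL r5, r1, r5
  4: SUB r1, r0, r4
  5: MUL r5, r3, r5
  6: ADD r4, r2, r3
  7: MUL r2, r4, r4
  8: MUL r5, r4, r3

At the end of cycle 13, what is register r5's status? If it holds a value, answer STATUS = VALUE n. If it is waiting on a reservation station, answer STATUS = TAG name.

STATUS = TAG Mul1

cycle 1: issue SUB r2<-Add1 // r0:1,r1:8,r2:Add1,r3:9,r4:4,r5:9
cycle 2: issue SUB r1<-Add2 // r0:1,r1:Add2,r2:Add1,r3:9,r4:4,r5:9
cycle 3: issue MUL r1<-Mul1 // r0:1,r1:Mul1,r2:Add1,r3:9,r4:4,r5:9
cycle 4: CDB Add1=7; issue MUL r5<-Mul2 // r0:1,r1:Mul1,r2:7,r3:9,r4:4,r5:Mul2
cycle 5: issue SUB r1<-Add1 // r0:1,r1:Add1,r2:7,r3:9,r4:4,r5:Mul2
cycle 6: stall // r0:1,r1:Add1,r2:7,r3:9,r4:4,r5:Mul2
cycle 7: CDB Add2=-1; stall // r0:1,r1:Add1,r2:7,r3:9,r4:4,r5:Mul2
cycle 8: CDB Add1=-3; stall // r0:1,r1:-3,r2:7,r3:9,r4:4,r5:Mul2
cycle 9: CDB Mul1=36; issue MUL r5<-Mul1 // r0:1,r1:-3,r2:7,r3:9,r4:4,r5:Mul1
cycle 10: issue ADD r4<-Add1 // r0:1,r1:-3,r2:7,r3:9,r4:Add1,r5:Mul1
cycle 11: stall // r0:1,r1:-3,r2:7,r3:9,r4:Add1,r5:Mul1
cycle 12: stall // r0:1,r1:-3,r2:7,r3:9,r4:Add1,r5:Mul1
cycle 13: CDB Add1=16; stall // r0:1,r1:-3,r2:7,r3:9,r4:16,r5:Mul1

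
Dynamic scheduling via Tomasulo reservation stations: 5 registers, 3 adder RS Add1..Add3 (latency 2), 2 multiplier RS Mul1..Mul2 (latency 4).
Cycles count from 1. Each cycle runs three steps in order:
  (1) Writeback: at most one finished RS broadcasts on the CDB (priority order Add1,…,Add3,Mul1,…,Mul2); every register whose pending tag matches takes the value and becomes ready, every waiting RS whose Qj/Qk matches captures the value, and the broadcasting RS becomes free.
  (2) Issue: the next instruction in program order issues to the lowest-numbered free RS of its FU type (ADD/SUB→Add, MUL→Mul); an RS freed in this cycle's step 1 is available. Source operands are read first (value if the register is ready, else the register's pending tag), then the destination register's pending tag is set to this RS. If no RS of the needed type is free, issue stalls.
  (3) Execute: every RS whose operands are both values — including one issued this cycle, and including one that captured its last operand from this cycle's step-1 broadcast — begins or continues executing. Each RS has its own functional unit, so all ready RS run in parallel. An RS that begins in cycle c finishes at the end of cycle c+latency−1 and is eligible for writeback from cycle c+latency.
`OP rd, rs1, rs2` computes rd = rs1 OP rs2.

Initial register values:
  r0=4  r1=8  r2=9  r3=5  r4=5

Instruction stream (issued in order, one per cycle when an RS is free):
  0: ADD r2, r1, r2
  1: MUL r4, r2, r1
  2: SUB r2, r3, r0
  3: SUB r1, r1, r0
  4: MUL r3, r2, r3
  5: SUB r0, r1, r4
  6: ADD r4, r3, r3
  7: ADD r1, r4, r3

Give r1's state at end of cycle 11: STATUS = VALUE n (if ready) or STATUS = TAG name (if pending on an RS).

STATUS = TAG Add3

c1: issue ADD r2<-Add1 | r0:4,r1:8,r2:Add1,r3:5,r4:5
c2: issue MUL r4<-Mul1 | r0:4,r1:8,r2:Add1,r3:5,r4:Mul1
c3: CDB Add1=17; issue SUB r2<-Add1 | r0:4,r1:8,r2:Add1,r3:5,r4:Mul1
c4: issue SUB r1<-Add2 | r0:4,r1:Add2,r2:Add1,r3:5,r4:Mul1
c5: CDB Add1=1; issue MUL r3<-Mul2 | r0:4,r1:Add2,r2:1,r3:Mul2,r4:Mul1
c6: CDB Add2=4; issue SUB r0<-Add1 | r0:Add1,r1:4,r2:1,r3:Mul2,r4:Mul1
c7: CDB Mul1=136; issue ADD r4<-Add2 | r0:Add1,r1:4,r2:1,r3:Mul2,r4:Add2
c8: issue ADD r1<-Add3 | r0:Add1,r1:Add3,r2:1,r3:Mul2,r4:Add2
c9: CDB Add1=-132 | r0:-132,r1:Add3,r2:1,r3:Mul2,r4:Add2
c10: CDB Mul2=5 | r0:-132,r1:Add3,r2:1,r3:5,r4:Add2
c11: - | r0:-132,r1:Add3,r2:1,r3:5,r4:Add2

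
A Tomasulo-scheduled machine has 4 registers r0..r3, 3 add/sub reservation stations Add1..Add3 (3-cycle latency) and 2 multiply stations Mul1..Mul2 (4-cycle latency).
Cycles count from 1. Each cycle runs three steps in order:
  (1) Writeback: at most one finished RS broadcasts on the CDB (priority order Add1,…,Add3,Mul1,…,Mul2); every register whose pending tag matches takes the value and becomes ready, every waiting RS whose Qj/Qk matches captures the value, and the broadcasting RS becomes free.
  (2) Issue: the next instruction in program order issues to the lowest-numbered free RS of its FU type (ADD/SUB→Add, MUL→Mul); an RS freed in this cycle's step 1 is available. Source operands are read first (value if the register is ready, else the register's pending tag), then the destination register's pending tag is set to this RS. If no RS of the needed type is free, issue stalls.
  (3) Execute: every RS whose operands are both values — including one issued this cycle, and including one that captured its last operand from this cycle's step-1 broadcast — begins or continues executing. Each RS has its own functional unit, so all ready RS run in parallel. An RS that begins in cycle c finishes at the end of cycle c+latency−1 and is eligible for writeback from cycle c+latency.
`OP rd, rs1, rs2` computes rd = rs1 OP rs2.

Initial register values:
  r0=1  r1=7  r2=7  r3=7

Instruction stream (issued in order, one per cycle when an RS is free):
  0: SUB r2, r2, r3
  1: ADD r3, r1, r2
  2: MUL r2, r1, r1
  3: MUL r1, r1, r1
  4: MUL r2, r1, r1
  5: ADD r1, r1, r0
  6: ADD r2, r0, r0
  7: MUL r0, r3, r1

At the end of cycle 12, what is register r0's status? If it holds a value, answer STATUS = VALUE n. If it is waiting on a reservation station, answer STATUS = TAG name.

  c1: issue SUB r2<-Add1  regs: r0:1,r1:7,r2:Add1,r3:7
  c2: issue ADD r3<-Add2  regs: r0:1,r1:7,r2:Add1,r3:Add2
  c3: issue MUL r2<-Mul1  regs: r0:1,r1:7,r2:Mul1,r3:Add2
  c4: CDB Add1=0; issue MUL r1<-Mul2  regs: r0:1,r1:Mul2,r2:Mul1,r3:Add2
  c5: stall  regs: r0:1,r1:Mul2,r2:Mul1,r3:Add2
  c6: stall  regs: r0:1,r1:Mul2,r2:Mul1,r3:Add2
  c7: CDB Add2=7; stall  regs: r0:1,r1:Mul2,r2:Mul1,r3:7
  c8: CDB Mul1=49; issue MUL r2<-Mul1  regs: r0:1,r1:Mul2,r2:Mul1,r3:7
  c9: CDB Mul2=49; issue ADD r1<-Add1  regs: r0:1,r1:Add1,r2:Mul1,r3:7
  c10: issue ADD r2<-Add2  regs: r0:1,r1:Add1,r2:Add2,r3:7
  c11: issue MUL r0<-Mul2  regs: r0:Mul2,r1:Add1,r2:Add2,r3:7
  c12: CDB Add1=50  regs: r0:Mul2,r1:50,r2:Add2,r3:7

STATUS = TAG Mul2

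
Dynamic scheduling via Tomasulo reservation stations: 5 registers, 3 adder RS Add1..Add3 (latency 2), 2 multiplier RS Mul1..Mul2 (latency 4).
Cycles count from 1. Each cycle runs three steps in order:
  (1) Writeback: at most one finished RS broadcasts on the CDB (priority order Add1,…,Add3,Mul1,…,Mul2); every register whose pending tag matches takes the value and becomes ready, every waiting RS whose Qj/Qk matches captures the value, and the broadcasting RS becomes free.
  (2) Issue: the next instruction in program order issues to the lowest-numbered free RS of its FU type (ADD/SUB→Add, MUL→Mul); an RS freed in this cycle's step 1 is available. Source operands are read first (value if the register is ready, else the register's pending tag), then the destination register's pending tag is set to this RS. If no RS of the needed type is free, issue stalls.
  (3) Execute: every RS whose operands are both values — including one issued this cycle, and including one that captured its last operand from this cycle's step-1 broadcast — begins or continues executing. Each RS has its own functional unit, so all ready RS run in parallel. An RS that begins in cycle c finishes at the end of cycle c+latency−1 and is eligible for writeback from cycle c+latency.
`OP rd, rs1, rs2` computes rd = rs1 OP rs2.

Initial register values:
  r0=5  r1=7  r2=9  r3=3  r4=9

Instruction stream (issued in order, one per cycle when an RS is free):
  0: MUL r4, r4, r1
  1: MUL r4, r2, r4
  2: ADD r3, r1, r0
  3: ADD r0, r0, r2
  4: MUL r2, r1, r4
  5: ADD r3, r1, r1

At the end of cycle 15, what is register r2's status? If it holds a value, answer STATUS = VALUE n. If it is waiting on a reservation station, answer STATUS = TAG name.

STATUS = VALUE 3969

c1: issue MUL r4<-Mul1 | r0:5,r1:7,r2:9,r3:3,r4:Mul1
c2: issue MUL r4<-Mul2 | r0:5,r1:7,r2:9,r3:3,r4:Mul2
c3: issue ADD r3<-Add1 | r0:5,r1:7,r2:9,r3:Add1,r4:Mul2
c4: issue ADD r0<-Add2 | r0:Add2,r1:7,r2:9,r3:Add1,r4:Mul2
c5: CDB Add1=12; stall | r0:Add2,r1:7,r2:9,r3:12,r4:Mul2
c6: CDB Add2=14; stall | r0:14,r1:7,r2:9,r3:12,r4:Mul2
c7: CDB Mul1=63; issue MUL r2<-Mul1 | r0:14,r1:7,r2:Mul1,r3:12,r4:Mul2
c8: issue ADD r3<-Add1 | r0:14,r1:7,r2:Mul1,r3:Add1,r4:Mul2
c9: - | r0:14,r1:7,r2:Mul1,r3:Add1,r4:Mul2
c10: CDB Add1=14 | r0:14,r1:7,r2:Mul1,r3:14,r4:Mul2
c11: CDB Mul2=567 | r0:14,r1:7,r2:Mul1,r3:14,r4:567
c12: - | r0:14,r1:7,r2:Mul1,r3:14,r4:567
c13: - | r0:14,r1:7,r2:Mul1,r3:14,r4:567
c14: - | r0:14,r1:7,r2:Mul1,r3:14,r4:567
c15: CDB Mul1=3969 | r0:14,r1:7,r2:3969,r3:14,r4:567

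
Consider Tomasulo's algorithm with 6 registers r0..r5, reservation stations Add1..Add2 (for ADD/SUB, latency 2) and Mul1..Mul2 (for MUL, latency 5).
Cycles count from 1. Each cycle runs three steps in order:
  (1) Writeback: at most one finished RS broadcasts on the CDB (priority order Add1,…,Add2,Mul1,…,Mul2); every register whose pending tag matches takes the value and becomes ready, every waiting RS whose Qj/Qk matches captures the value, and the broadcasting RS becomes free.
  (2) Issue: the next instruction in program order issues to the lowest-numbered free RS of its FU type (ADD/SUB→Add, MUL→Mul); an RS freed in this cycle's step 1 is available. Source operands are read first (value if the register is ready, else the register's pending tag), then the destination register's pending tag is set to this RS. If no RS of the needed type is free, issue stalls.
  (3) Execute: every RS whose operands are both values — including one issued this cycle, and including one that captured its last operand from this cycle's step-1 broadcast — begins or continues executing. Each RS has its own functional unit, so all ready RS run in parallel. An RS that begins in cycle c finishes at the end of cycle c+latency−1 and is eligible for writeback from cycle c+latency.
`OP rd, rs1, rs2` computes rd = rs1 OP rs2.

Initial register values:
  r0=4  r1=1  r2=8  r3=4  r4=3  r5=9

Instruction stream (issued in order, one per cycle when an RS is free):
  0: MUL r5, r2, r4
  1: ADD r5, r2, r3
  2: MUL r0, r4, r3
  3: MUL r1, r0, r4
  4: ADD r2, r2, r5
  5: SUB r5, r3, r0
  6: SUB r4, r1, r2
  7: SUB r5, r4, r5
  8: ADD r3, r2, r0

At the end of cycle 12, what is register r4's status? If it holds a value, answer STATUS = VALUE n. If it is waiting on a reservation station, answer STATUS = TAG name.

cycle 1: issue MUL r5<-Mul1 // r0:4,r1:1,r2:8,r3:4,r4:3,r5:Mul1
cycle 2: issue ADD r5<-Add1 // r0:4,r1:1,r2:8,r3:4,r4:3,r5:Add1
cycle 3: issue MUL r0<-Mul2 // r0:Mul2,r1:1,r2:8,r3:4,r4:3,r5:Add1
cycle 4: CDB Add1=12; stall // r0:Mul2,r1:1,r2:8,r3:4,r4:3,r5:12
cycle 5: stall // r0:Mul2,r1:1,r2:8,r3:4,r4:3,r5:12
cycle 6: CDB Mul1=24; issue MUL r1<-Mul1 // r0:Mul2,r1:Mul1,r2:8,r3:4,r4:3,r5:12
cycle 7: issue ADD r2<-Add1 // r0:Mul2,r1:Mul1,r2:Add1,r3:4,r4:3,r5:12
cycle 8: CDB Mul2=12; issue SUB r5<-Add2 // r0:12,r1:Mul1,r2:Add1,r3:4,r4:3,r5:Add2
cycle 9: CDB Add1=20; issue SUB r4<-Add1 // r0:12,r1:Mul1,r2:20,r3:4,r4:Add1,r5:Add2
cycle 10: CDB Add2=-8; issue SUB r5<-Add2 // r0:12,r1:Mul1,r2:20,r3:4,r4:Add1,r5:Add2
cycle 11: stall // r0:12,r1:Mul1,r2:20,r3:4,r4:Add1,r5:Add2
cycle 12: stall // r0:12,r1:Mul1,r2:20,r3:4,r4:Add1,r5:Add2

STATUS = TAG Add1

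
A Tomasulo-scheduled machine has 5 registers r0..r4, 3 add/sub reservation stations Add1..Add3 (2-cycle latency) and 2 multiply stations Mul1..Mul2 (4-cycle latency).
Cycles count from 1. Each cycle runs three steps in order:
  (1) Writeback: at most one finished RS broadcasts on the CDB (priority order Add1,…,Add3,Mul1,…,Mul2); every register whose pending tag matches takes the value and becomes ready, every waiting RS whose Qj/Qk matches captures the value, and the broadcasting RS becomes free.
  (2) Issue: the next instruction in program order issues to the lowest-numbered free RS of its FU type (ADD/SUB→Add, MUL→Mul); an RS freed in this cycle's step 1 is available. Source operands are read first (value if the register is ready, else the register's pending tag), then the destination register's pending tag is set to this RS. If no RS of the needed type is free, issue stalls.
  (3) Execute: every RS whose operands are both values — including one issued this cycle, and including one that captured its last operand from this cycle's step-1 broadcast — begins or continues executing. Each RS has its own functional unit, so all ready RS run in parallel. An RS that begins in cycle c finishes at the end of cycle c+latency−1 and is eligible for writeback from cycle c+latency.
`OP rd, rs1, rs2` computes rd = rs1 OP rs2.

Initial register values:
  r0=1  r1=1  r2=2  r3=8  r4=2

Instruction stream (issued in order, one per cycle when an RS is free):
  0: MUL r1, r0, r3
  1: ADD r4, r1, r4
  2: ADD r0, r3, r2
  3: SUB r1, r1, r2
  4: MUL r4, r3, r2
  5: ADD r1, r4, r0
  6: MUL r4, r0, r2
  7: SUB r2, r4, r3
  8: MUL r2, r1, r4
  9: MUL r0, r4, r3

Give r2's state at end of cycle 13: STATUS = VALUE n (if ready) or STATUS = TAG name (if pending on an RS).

cycle 1: issue MUL r1<-Mul1 // r0:1,r1:Mul1,r2:2,r3:8,r4:2
cycle 2: issue ADD r4<-Add1 // r0:1,r1:Mul1,r2:2,r3:8,r4:Add1
cycle 3: issue ADD r0<-Add2 // r0:Add2,r1:Mul1,r2:2,r3:8,r4:Add1
cycle 4: issue SUB r1<-Add3 // r0:Add2,r1:Add3,r2:2,r3:8,r4:Add1
cycle 5: CDB Add2=10; issue MUL r4<-Mul2 // r0:10,r1:Add3,r2:2,r3:8,r4:Mul2
cycle 6: CDB Mul1=8; issue ADD r1<-Add2 // r0:10,r1:Add2,r2:2,r3:8,r4:Mul2
cycle 7: issue MUL r4<-Mul1 // r0:10,r1:Add2,r2:2,r3:8,r4:Mul1
cycle 8: CDB Add1=10; issue SUB r2<-Add1 // r0:10,r1:Add2,r2:Add1,r3:8,r4:Mul1
cycle 9: CDB Add3=6; stall // r0:10,r1:Add2,r2:Add1,r3:8,r4:Mul1
cycle 10: CDB Mul2=16; issue MUL r2<-Mul2 // r0:10,r1:Add2,r2:Mul2,r3:8,r4:Mul1
cycle 11: CDB Mul1=20; issue MUL r0<-Mul1 // r0:Mul1,r1:Add2,r2:Mul2,r3:8,r4:20
cycle 12: CDB Add2=26 // r0:Mul1,r1:26,r2:Mul2,r3:8,r4:20
cycle 13: CDB Add1=12 // r0:Mul1,r1:26,r2:Mul2,r3:8,r4:20

STATUS = TAG Mul2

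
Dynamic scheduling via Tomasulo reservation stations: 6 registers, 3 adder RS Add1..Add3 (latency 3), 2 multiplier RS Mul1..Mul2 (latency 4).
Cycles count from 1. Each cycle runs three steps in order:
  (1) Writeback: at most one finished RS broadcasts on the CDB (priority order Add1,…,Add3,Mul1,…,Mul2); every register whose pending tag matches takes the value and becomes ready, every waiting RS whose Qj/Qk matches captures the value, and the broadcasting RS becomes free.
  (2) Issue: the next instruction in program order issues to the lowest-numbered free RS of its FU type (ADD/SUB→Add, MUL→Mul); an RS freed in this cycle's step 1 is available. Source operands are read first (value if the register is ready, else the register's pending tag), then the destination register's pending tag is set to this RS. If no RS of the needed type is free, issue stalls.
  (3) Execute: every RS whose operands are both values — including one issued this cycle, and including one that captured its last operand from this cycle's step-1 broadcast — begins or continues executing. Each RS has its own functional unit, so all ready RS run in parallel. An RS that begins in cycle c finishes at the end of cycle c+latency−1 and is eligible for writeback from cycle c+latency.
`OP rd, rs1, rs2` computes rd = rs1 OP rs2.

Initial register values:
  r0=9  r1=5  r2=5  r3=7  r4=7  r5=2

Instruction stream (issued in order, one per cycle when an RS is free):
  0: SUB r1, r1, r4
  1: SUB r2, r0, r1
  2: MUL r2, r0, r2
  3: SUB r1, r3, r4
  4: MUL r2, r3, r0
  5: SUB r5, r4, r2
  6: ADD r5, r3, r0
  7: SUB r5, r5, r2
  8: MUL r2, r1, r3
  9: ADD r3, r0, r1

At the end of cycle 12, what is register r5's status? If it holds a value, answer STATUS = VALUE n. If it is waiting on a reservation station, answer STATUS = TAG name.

STATUS = TAG Add2

  c1: issue SUB r1<-Add1  regs: r0:9,r1:Add1,r2:5,r3:7,r4:7,r5:2
  c2: issue SUB r2<-Add2  regs: r0:9,r1:Add1,r2:Add2,r3:7,r4:7,r5:2
  c3: issue MUL r2<-Mul1  regs: r0:9,r1:Add1,r2:Mul1,r3:7,r4:7,r5:2
  c4: CDB Add1=-2; issue SUB r1<-Add1  regs: r0:9,r1:Add1,r2:Mul1,r3:7,r4:7,r5:2
  c5: issue MUL r2<-Mul2  regs: r0:9,r1:Add1,r2:Mul2,r3:7,r4:7,r5:2
  c6: issue SUB r5<-Add3  regs: r0:9,r1:Add1,r2:Mul2,r3:7,r4:7,r5:Add3
  c7: CDB Add1=0; issue ADD r5<-Add1  regs: r0:9,r1:0,r2:Mul2,r3:7,r4:7,r5:Add1
  c8: CDB Add2=11; issue SUB r5<-Add2  regs: r0:9,r1:0,r2:Mul2,r3:7,r4:7,r5:Add2
  c9: CDB Mul2=63; issue MUL r2<-Mul2  regs: r0:9,r1:0,r2:Mul2,r3:7,r4:7,r5:Add2
  c10: CDB Add1=16; issue ADD r3<-Add1  regs: r0:9,r1:0,r2:Mul2,r3:Add1,r4:7,r5:Add2
  c11: -  regs: r0:9,r1:0,r2:Mul2,r3:Add1,r4:7,r5:Add2
  c12: CDB Add3=-56  regs: r0:9,r1:0,r2:Mul2,r3:Add1,r4:7,r5:Add2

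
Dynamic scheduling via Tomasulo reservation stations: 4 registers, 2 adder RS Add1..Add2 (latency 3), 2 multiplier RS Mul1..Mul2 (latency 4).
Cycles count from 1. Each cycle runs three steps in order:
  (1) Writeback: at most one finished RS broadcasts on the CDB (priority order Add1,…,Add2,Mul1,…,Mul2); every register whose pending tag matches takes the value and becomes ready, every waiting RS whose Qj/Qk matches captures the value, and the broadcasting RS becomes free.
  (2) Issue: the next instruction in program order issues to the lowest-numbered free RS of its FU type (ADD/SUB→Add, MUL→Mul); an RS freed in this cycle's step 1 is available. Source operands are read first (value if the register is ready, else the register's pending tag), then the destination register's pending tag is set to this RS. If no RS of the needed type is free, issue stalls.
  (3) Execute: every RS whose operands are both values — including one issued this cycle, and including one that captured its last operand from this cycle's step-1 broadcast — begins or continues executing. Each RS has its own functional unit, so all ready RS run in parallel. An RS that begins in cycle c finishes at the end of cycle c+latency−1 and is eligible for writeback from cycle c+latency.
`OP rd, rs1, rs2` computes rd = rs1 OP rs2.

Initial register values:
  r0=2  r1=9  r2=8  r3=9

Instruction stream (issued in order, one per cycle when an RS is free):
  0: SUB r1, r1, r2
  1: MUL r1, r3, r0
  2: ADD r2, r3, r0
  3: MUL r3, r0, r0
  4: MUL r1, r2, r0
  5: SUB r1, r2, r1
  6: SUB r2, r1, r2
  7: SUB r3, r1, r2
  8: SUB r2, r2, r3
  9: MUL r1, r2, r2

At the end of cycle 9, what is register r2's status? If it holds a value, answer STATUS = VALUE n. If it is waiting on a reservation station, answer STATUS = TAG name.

STATUS = TAG Add2

c1: issue SUB r1<-Add1 | r0:2,r1:Add1,r2:8,r3:9
c2: issue MUL r1<-Mul1 | r0:2,r1:Mul1,r2:8,r3:9
c3: issue ADD r2<-Add2 | r0:2,r1:Mul1,r2:Add2,r3:9
c4: CDB Add1=1; issue MUL r3<-Mul2 | r0:2,r1:Mul1,r2:Add2,r3:Mul2
c5: stall | r0:2,r1:Mul1,r2:Add2,r3:Mul2
c6: CDB Add2=11; stall | r0:2,r1:Mul1,r2:11,r3:Mul2
c7: CDB Mul1=18; issue MUL r1<-Mul1 | r0:2,r1:Mul1,r2:11,r3:Mul2
c8: CDB Mul2=4; issue SUB r1<-Add1 | r0:2,r1:Add1,r2:11,r3:4
c9: issue SUB r2<-Add2 | r0:2,r1:Add1,r2:Add2,r3:4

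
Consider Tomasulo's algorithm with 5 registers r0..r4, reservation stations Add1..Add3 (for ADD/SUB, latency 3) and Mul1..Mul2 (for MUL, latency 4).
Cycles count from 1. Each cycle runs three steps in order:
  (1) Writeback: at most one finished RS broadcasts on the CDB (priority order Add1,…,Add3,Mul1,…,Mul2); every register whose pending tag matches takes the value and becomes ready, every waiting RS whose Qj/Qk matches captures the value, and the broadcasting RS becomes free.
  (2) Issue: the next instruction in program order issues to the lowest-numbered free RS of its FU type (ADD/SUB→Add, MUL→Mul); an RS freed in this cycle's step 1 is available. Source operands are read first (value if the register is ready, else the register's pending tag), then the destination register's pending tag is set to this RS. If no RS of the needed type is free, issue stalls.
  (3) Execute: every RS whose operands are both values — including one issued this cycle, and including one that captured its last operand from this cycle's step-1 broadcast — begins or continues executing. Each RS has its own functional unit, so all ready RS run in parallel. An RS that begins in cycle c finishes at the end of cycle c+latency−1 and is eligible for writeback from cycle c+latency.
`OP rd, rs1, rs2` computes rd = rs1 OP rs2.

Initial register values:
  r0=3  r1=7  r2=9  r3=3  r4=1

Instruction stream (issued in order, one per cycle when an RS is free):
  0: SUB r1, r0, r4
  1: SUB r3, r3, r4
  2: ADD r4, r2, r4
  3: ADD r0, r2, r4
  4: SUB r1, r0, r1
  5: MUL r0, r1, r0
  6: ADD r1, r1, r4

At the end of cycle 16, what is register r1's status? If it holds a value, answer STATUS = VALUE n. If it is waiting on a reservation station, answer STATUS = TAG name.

STATUS = VALUE 27

c1: issue SUB r1<-Add1 | r0:3,r1:Add1,r2:9,r3:3,r4:1
c2: issue SUB r3<-Add2 | r0:3,r1:Add1,r2:9,r3:Add2,r4:1
c3: issue ADD r4<-Add3 | r0:3,r1:Add1,r2:9,r3:Add2,r4:Add3
c4: CDB Add1=2; issue ADD r0<-Add1 | r0:Add1,r1:2,r2:9,r3:Add2,r4:Add3
c5: CDB Add2=2; issue SUB r1<-Add2 | r0:Add1,r1:Add2,r2:9,r3:2,r4:Add3
c6: CDB Add3=10; issue MUL r0<-Mul1 | r0:Mul1,r1:Add2,r2:9,r3:2,r4:10
c7: issue ADD r1<-Add3 | r0:Mul1,r1:Add3,r2:9,r3:2,r4:10
c8: - | r0:Mul1,r1:Add3,r2:9,r3:2,r4:10
c9: CDB Add1=19 | r0:Mul1,r1:Add3,r2:9,r3:2,r4:10
c10: - | r0:Mul1,r1:Add3,r2:9,r3:2,r4:10
c11: - | r0:Mul1,r1:Add3,r2:9,r3:2,r4:10
c12: CDB Add2=17 | r0:Mul1,r1:Add3,r2:9,r3:2,r4:10
c13: - | r0:Mul1,r1:Add3,r2:9,r3:2,r4:10
c14: - | r0:Mul1,r1:Add3,r2:9,r3:2,r4:10
c15: CDB Add3=27 | r0:Mul1,r1:27,r2:9,r3:2,r4:10
c16: CDB Mul1=323 | r0:323,r1:27,r2:9,r3:2,r4:10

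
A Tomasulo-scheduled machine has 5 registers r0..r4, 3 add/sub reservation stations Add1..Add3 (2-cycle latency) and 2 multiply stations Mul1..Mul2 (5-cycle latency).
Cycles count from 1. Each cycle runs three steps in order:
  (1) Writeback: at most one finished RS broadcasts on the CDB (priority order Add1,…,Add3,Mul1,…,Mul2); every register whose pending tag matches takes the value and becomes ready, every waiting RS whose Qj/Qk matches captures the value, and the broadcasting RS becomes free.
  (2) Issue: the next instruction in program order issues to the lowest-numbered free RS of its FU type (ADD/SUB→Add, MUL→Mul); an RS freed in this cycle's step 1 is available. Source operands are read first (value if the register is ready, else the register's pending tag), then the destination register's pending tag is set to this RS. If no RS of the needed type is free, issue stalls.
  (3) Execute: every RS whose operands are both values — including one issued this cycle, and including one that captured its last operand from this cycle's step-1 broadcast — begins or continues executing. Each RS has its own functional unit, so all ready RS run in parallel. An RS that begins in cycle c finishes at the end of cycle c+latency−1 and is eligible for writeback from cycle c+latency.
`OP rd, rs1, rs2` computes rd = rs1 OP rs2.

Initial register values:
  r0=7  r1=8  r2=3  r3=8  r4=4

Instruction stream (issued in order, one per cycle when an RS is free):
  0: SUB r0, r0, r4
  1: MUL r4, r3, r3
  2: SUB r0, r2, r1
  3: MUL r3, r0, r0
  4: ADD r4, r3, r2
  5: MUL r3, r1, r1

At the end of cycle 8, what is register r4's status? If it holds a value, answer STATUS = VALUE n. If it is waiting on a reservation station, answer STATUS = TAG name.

  c1: issue SUB r0<-Add1  regs: r0:Add1,r1:8,r2:3,r3:8,r4:4
  c2: issue MUL r4<-Mul1  regs: r0:Add1,r1:8,r2:3,r3:8,r4:Mul1
  c3: CDB Add1=3; issue SUB r0<-Add1  regs: r0:Add1,r1:8,r2:3,r3:8,r4:Mul1
  c4: issue MUL r3<-Mul2  regs: r0:Add1,r1:8,r2:3,r3:Mul2,r4:Mul1
  c5: CDB Add1=-5; issue ADD r4<-Add1  regs: r0:-5,r1:8,r2:3,r3:Mul2,r4:Add1
  c6: stall  regs: r0:-5,r1:8,r2:3,r3:Mul2,r4:Add1
  c7: CDB Mul1=64; issue MUL r3<-Mul1  regs: r0:-5,r1:8,r2:3,r3:Mul1,r4:Add1
  c8: -  regs: r0:-5,r1:8,r2:3,r3:Mul1,r4:Add1

STATUS = TAG Add1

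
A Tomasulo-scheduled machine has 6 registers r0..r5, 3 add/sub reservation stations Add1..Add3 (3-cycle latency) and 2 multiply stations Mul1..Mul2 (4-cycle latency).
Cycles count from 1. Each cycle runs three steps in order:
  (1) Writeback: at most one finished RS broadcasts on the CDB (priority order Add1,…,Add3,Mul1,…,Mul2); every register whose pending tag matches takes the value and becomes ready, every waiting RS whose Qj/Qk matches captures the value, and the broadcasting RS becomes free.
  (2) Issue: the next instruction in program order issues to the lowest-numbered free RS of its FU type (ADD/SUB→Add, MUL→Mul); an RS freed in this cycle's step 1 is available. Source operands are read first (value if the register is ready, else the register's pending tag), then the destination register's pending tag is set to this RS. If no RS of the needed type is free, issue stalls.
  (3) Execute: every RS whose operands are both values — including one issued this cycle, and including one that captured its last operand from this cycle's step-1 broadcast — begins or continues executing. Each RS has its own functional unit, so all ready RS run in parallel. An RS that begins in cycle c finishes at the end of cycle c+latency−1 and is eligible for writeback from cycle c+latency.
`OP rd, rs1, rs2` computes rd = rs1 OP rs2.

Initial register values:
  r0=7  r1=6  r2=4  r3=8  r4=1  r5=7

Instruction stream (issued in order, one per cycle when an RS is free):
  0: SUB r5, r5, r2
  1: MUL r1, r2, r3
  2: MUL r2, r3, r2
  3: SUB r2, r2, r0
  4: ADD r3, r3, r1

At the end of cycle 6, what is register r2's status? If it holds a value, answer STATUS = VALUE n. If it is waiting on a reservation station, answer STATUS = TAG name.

cycle 1: issue SUB r5<-Add1 // r0:7,r1:6,r2:4,r3:8,r4:1,r5:Add1
cycle 2: issue MUL r1<-Mul1 // r0:7,r1:Mul1,r2:4,r3:8,r4:1,r5:Add1
cycle 3: issue MUL r2<-Mul2 // r0:7,r1:Mul1,r2:Mul2,r3:8,r4:1,r5:Add1
cycle 4: CDB Add1=3; issue SUB r2<-Add1 // r0:7,r1:Mul1,r2:Add1,r3:8,r4:1,r5:3
cycle 5: issue ADD r3<-Add2 // r0:7,r1:Mul1,r2:Add1,r3:Add2,r4:1,r5:3
cycle 6: CDB Mul1=32 // r0:7,r1:32,r2:Add1,r3:Add2,r4:1,r5:3

STATUS = TAG Add1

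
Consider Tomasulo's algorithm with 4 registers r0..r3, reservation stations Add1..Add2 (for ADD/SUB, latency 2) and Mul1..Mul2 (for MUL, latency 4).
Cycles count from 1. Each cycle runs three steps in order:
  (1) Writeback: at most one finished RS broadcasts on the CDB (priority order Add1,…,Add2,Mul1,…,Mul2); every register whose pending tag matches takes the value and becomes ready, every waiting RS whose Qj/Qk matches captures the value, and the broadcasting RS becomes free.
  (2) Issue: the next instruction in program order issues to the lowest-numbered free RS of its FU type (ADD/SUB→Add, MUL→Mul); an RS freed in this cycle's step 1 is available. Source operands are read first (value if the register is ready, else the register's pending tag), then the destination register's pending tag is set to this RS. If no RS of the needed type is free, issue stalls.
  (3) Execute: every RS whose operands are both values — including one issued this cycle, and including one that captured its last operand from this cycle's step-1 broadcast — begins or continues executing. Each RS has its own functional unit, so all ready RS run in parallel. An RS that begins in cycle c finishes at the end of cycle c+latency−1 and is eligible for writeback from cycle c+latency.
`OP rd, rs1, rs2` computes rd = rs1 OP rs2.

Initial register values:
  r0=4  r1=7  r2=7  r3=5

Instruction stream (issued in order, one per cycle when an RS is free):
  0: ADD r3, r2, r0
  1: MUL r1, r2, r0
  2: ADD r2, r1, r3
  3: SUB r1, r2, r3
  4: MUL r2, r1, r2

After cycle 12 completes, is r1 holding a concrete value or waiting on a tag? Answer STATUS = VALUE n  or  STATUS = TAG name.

  c1: issue ADD r3<-Add1  regs: r0:4,r1:7,r2:7,r3:Add1
  c2: issue MUL r1<-Mul1  regs: r0:4,r1:Mul1,r2:7,r3:Add1
  c3: CDB Add1=11; issue ADD r2<-Add1  regs: r0:4,r1:Mul1,r2:Add1,r3:11
  c4: issue SUB r1<-Add2  regs: r0:4,r1:Add2,r2:Add1,r3:11
  c5: issue MUL r2<-Mul2  regs: r0:4,r1:Add2,r2:Mul2,r3:11
  c6: CDB Mul1=28  regs: r0:4,r1:Add2,r2:Mul2,r3:11
  c7: -  regs: r0:4,r1:Add2,r2:Mul2,r3:11
  c8: CDB Add1=39  regs: r0:4,r1:Add2,r2:Mul2,r3:11
  c9: -  regs: r0:4,r1:Add2,r2:Mul2,r3:11
  c10: CDB Add2=28  regs: r0:4,r1:28,r2:Mul2,r3:11
  c11: -  regs: r0:4,r1:28,r2:Mul2,r3:11
  c12: -  regs: r0:4,r1:28,r2:Mul2,r3:11

STATUS = VALUE 28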